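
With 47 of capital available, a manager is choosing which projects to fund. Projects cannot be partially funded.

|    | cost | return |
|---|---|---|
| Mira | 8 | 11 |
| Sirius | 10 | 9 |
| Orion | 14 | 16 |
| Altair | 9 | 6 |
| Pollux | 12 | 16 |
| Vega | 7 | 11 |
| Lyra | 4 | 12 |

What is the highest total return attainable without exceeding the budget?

Allowing fractional choices, the relaxed optimum would be about 67.8, but projects are indivisible.
Mira + Orion + Pollux + Vega + Lyra: cost 8 + 14 + 12 + 7 + 4 = 45 ≤ 47, return 11 + 16 + 16 + 11 + 12 = 66.
Sirius + Orion + Pollux + Vega + Lyra: cost 10 + 14 + 12 + 7 + 4 = 47 ≤ 47, return 9 + 16 + 16 + 11 + 12 = 64.
Orion + Altair + Pollux + Vega + Lyra: cost 14 + 9 + 12 + 7 + 4 = 46 ≤ 47, return 16 + 6 + 16 + 11 + 12 = 61.
Best is Mira, Orion, Pollux, Vega, and Lyra with total return 66.

66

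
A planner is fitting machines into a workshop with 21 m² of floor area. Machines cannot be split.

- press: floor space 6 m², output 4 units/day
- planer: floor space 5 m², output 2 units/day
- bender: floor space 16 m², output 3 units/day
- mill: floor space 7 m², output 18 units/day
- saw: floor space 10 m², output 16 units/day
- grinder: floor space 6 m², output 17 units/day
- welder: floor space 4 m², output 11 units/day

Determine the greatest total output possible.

Allowing fractional choices, the relaxed optimum would be about 52.4, but machines are indivisible.
mill + saw + welder: floor space 7 + 10 + 4 = 21 ≤ 21, output 18 + 16 + 11 = 45.
saw + grinder + welder: floor space 10 + 6 + 4 = 20 ≤ 21, output 16 + 17 + 11 = 44.
mill + grinder + welder: floor space 7 + 6 + 4 = 17 ≤ 21, output 18 + 17 + 11 = 46.
Best is mill, grinder, and welder with total output 46.

46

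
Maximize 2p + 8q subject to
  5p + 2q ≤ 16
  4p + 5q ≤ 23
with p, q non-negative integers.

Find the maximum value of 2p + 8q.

(p,q)=(0,4): 5·0+2·4=8≤16, 4·0+5·4=20≤23, objective 32.
(p,q)=(1,3): 5·1+2·3=11≤16, 4·1+5·3=19≤23, objective 26.
Maximum is 32 at (p,q)=(0,4).

32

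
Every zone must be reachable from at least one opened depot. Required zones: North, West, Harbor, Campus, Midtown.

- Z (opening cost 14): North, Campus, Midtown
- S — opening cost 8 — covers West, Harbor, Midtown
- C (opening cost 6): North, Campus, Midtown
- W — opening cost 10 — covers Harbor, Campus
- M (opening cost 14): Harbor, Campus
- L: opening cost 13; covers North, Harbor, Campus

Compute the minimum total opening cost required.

This is a weighted set-cover instance.
Choose S and C: together they cover North, West, Harbor, Campus, Midtown — every zone.
Total opening cost: 8 + 6 = 14.
No cover costs less than 14.

14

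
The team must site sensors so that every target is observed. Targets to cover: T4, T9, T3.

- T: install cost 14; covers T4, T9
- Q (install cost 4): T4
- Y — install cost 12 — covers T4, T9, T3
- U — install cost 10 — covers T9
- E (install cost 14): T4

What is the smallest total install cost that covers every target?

The greedy cost-per-new-target heuristic would pick Q and Y for 16, but a cheaper cover exists.
Y alone covers T4, T9, T3 — every target.
Total install cost: 12.
No cover costs less than 12.

12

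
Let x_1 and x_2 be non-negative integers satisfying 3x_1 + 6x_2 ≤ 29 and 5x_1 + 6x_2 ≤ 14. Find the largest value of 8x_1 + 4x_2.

16

Relaxing integrality, the LP optimum is 22.40 at (x_1,x_2) = (2.8, 0), which is not an integer point.
(x_1,x_2)=(2,0): 3·2+6·0=6≤29, 5·2+6·0=10≤14, objective 16.
(x_1,x_2)=(1,1): 3·1+6·1=9≤29, 5·1+6·1=11≤14, objective 12.
(x_1,x_2)=(1,0): 3·1+6·0=3≤29, 5·1+6·0=5≤14, objective 8.
Maximum is 16 at (x_1,x_2)=(2,0).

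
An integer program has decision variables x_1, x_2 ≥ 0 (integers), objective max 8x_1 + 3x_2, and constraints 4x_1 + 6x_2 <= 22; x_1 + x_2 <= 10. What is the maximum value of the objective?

40

Relaxing integrality, the LP optimum is 44.00 at (x_1,x_2) = (5.5, 0), which is not an integer point.
(x_1,x_2)=(5,0): 4·5+6·0=20≤22, 1·5+1·0=5≤10, objective 40.
(x_1,x_2)=(4,1): 4·4+6·1=22≤22, 1·4+1·1=5≤10, objective 35.
(x_1,x_2)=(4,0): 4·4+6·0=16≤22, 1·4+1·0=4≤10, objective 32.
The best lattice point is (5,0), giving 40.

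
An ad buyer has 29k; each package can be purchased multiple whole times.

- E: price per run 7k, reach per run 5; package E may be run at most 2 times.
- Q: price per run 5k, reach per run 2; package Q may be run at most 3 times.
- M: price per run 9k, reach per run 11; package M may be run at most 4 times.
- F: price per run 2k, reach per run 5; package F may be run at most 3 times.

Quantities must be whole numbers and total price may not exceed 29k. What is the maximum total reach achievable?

39

This is a bounded integer knapsack.
Take 1×Q, 2×M, and 3×F: price 29 ≤ 29, reach 1·2 + 2·11 + 3·5 = 39.
F has the best ratio (5/2) and is taken to its limit of 3; remaining capacity is filled optimally with the others.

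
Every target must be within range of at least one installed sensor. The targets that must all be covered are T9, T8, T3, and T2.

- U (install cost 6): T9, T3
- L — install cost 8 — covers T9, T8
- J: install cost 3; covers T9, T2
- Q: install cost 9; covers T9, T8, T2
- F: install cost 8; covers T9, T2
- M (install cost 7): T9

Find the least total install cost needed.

This is an integer covering problem.
The greedy cost-per-new-target heuristic would pick J, U, and L for 17, but a cheaper cover exists.
Choose U and Q: together they cover T9, T8, T3, T2 — every target.
Total install cost: 6 + 9 = 15.
No cover costs less than 15.

15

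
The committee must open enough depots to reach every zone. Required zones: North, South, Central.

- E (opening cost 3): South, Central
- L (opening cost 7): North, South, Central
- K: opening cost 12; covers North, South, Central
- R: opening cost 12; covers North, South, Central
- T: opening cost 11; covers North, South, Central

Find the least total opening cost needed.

7

L alone covers North, South, Central — every zone.
Total opening cost: 7.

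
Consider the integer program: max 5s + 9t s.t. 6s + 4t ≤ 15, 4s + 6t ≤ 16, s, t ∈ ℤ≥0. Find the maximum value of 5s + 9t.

23

The continuous relaxation peaks at (0, 2.67) with value 24.00; rounding to a feasible lattice point costs some objective.
(s,t)=(1,2) is feasible, giving 23.
(s,t)=(0,2) is feasible, giving 18.
(s,t)=(1,1) is feasible, giving 14.
Maximum is 23 at (s,t)=(1,2).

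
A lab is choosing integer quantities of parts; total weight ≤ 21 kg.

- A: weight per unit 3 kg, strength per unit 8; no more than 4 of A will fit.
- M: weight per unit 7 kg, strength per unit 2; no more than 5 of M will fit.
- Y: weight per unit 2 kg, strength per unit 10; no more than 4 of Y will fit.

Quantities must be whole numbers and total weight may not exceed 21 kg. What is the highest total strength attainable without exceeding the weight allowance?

This is a bounded integer knapsack.
Take 4×A and 4×Y: weight 20 ≤ 21, strength 4·8 + 4·10 = 72.
Y has the best ratio (10/2) and is taken to its limit of 4; remaining capacity is filled optimally with the others.

72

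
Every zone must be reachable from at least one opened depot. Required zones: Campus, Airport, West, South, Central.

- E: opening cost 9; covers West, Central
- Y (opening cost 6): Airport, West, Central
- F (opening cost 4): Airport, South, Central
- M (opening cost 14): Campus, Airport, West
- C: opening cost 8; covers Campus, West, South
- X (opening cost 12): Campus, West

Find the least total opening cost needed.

This is an integer covering problem.
Choose F and C: together they cover Campus, Airport, West, South, Central — every zone.
Total opening cost: 4 + 8 = 12.
No cover costs less than 12.

12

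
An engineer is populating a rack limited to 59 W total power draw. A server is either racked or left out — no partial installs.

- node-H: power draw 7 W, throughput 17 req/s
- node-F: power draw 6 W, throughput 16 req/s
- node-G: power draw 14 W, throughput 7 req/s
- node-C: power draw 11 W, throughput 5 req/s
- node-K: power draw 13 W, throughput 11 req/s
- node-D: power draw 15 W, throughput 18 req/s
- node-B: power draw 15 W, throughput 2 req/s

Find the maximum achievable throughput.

69

node-H + node-F + node-C + node-K + node-D: power draw 7 + 6 + 11 + 13 + 15 = 52 ≤ 59, throughput 17 + 16 + 5 + 11 + 18 = 67.
node-H + node-F + node-G + node-K + node-D: power draw 7 + 6 + 14 + 13 + 15 = 55 ≤ 59, throughput 17 + 16 + 7 + 11 + 18 = 69.
node-H + node-F + node-K + node-D + node-B: power draw 7 + 6 + 13 + 15 + 15 = 56 ≤ 59, throughput 17 + 16 + 11 + 18 + 2 = 64.
Best is node-H, node-F, node-G, node-K, and node-D with total throughput 69.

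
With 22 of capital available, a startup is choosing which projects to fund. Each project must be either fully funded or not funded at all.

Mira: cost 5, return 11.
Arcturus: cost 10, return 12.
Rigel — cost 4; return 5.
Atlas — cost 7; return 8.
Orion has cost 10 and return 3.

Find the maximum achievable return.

Take Mira, Arcturus, and Atlas: cost 5 + 10 + 7 = 22 ≤ 22, return 11 + 12 + 8 = 31.
No other feasible combination does better.

31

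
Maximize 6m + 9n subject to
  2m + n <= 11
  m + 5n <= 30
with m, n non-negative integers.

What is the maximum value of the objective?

(m,n)=(3,5) is feasible, giving 63.
(m,n)=(2,5) is feasible, giving 57.
(m,n)=(3,4) is feasible, giving 54.
Maximum is 63 at (m,n)=(3,5).

63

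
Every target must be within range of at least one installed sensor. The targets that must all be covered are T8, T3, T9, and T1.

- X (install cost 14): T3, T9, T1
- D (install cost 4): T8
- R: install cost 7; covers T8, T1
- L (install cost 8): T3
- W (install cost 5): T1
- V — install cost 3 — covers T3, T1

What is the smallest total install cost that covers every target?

The greedy cost-per-new-target heuristic would pick V, D, and X for 21, but a cheaper cover exists.
Choose X and D: together they cover T8, T3, T9, T1 — every target.
Total install cost: 14 + 4 = 18.
No cover costs less than 18.

18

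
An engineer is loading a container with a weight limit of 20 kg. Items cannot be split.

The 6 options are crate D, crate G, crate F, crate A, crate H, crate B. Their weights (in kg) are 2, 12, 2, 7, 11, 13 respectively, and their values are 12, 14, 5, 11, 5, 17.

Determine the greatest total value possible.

34

Allowing fractional choices, the relaxed optimum would be about 39.8, but items are indivisible.
crate D + crate G + crate F: weight 2 + 12 + 2 = 16 ≤ 20, value 12 + 14 + 5 = 31.
crate D + crate F + crate B: weight 2 + 2 + 13 = 17 ≤ 20, value 12 + 5 + 17 = 34.
Best is crate D, crate F, and crate B with total value 34.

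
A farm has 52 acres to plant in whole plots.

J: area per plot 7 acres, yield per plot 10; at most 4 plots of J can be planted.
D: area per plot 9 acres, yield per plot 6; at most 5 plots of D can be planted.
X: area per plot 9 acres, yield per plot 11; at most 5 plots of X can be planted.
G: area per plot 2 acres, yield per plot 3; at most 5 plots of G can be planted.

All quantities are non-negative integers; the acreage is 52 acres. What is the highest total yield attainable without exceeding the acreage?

G has the best ratio (3/2); taking only G gives at most 5×3 = 15 (stopped by the supply cap of 5).
Mixing does better — 4×J, 2×X, and 3×G: area 52 ≤ 52, yield 4·10 + 2·11 + 3·3 = 71.

71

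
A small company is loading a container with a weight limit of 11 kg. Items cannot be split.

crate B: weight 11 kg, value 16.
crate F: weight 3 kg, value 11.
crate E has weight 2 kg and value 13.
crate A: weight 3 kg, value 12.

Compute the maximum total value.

36

Allowing fractional choices, the relaxed optimum would be about 40.4, but items are indivisible.
crate E + crate A: weight 2 + 3 = 5 ≤ 11, value 13 + 12 = 25.
crate F + crate E + crate A: weight 3 + 2 + 3 = 8 ≤ 11, value 11 + 13 + 12 = 36.
Best is crate F, crate E, and crate A with total value 36.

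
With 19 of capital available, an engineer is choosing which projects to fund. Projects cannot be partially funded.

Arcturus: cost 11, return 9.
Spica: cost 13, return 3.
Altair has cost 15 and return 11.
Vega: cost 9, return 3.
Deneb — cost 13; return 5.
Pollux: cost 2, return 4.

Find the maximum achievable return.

Altair + Pollux: cost 15 + 2 = 17 ≤ 19, return 11 + 4 = 15.
Arcturus + Pollux: cost 11 + 2 = 13 ≤ 19, return 9 + 4 = 13.
Altair: cost 15 ≤ 19, return 11.
Best is Altair and Pollux with total return 15.

15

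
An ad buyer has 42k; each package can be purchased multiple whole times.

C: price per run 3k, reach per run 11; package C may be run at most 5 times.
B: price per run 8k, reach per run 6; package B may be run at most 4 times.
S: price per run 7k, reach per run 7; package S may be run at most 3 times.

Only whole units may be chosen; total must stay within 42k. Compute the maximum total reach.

C has the best ratio (11/3); taking only C gives at most 5×11 = 55 (stopped by the supply cap of 5).
Mixing does better — 5×C and 3×S: price 36 ≤ 42, reach 5·11 + 3·7 = 76.

76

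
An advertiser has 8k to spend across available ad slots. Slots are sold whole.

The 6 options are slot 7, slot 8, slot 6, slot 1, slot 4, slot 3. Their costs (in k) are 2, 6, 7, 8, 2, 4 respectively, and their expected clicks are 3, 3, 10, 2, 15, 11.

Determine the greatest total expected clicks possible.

Take slot 7, slot 4, and slot 3: cost 2 + 2 + 4 = 8 ≤ 8, expected clicks 3 + 15 + 11 = 29.
No other feasible combination does better.

29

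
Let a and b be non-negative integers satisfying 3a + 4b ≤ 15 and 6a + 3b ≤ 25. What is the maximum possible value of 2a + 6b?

20

(a,b)=(1,3): 3·1+4·3=15≤15, 6·1+3·3=15≤25, objective 20.
(a,b)=(0,3): 3·0+4·3=12≤15, 6·0+3·3=9≤25, objective 18.
(a,b)=(2,2): 3·2+4·2=14≤15, 6·2+3·2=18≤25, objective 16.
(a,b)=(1,2): 3·1+4·2=11≤15, 6·1+3·2=12≤25, objective 14.
The best lattice point is (1,3), giving 20.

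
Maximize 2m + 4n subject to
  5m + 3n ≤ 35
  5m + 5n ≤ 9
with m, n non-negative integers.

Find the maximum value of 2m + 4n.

(m,n)=(0,1): 5·0+3·1=3≤35, 5·0+5·1=5≤9, objective 4.
(m,n)=(1,0): 5·1+3·0=5≤35, 5·1+5·0=5≤9, objective 2.
(m,n)=(0,0): 5·0+3·0=0≤35, 5·0+5·0=0≤9, objective 0.
The best lattice point is (0,1), giving 4.

4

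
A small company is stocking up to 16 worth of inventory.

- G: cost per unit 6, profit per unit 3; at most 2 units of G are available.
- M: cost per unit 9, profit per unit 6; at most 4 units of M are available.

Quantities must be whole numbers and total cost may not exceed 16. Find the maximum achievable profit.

9

Take 1×G and 1×M: cost 15 ≤ 16, profit 1·3 + 1·6 = 9.
No other integer combination yields more.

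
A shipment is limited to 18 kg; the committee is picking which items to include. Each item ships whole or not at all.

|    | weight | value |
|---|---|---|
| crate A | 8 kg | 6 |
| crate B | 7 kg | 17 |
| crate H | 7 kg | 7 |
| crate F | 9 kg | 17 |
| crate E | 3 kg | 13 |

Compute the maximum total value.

37

This is a 0-1 knapsack instance.
crate A + crate B + crate E: weight 8 + 7 + 3 = 18 ≤ 18, value 6 + 17 + 13 = 36.
crate B + crate H + crate E: weight 7 + 7 + 3 = 17 ≤ 18, value 17 + 7 + 13 = 37.
Best is crate B, crate H, and crate E with total value 37.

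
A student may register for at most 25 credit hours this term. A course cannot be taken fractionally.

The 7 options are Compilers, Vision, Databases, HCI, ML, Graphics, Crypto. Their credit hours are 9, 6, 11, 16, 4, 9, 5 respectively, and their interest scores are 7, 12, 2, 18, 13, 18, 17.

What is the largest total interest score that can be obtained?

60

Allowing fractional choices, the relaxed optimum would be about 61.1, but courses are indivisible.
Vision + ML + Graphics + Crypto: credit hours 6 + 4 + 9 + 5 = 24 ≤ 25, interest score 12 + 13 + 18 + 17 = 60.
Compilers + Vision + ML + Crypto: credit hours 9 + 6 + 4 + 5 = 24 ≤ 25, interest score 7 + 12 + 13 + 17 = 49.
ML + Graphics + Crypto: credit hours 4 + 9 + 5 = 18 ≤ 25, interest score 13 + 18 + 17 = 48.
Best is Vision, ML, Graphics, and Crypto with total interest score 60.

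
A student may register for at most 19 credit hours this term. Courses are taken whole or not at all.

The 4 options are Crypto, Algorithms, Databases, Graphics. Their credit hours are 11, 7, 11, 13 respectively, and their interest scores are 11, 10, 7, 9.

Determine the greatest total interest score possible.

Treat it as a binary knapsack problem.
Crypto + Algorithms: credit hours 11 + 7 = 18 ≤ 19, interest score 11 + 10 = 21.
Algorithms + Databases: credit hours 7 + 11 = 18 ≤ 19, interest score 10 + 7 = 17.
Best is Crypto and Algorithms with total interest score 21.

21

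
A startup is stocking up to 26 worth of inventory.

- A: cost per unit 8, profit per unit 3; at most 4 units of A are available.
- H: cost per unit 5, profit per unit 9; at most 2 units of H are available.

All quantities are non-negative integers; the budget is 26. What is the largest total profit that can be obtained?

24

H has the best ratio (9/5); taking only H gives at most 2×9 = 18 (stopped by the supply cap of 2).
Mixing does better — 2×A and 2×H: cost 26 ≤ 26, profit 2·3 + 2·9 = 24.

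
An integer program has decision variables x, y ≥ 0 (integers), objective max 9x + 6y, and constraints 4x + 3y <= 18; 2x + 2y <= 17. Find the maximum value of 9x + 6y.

39

Relaxing integrality, the LP optimum is 40.50 at (x,y) = (4.5, 0), which is not an integer point.
(x,y)=(3,2): 4·3+3·2=18≤18, 2·3+2·2=10≤17, objective 39.
(x,y)=(4,0): 4·4+3·0=16≤18, 2·4+2·0=8≤17, objective 36.
(x,y)=(2,3): 4·2+3·3=17≤18, 2·2+2·3=10≤17, objective 36.
(x,y)=(3,1): 4·3+3·1=15≤18, 2·3+2·1=8≤17, objective 33.
The best lattice point is (3,2), giving 39.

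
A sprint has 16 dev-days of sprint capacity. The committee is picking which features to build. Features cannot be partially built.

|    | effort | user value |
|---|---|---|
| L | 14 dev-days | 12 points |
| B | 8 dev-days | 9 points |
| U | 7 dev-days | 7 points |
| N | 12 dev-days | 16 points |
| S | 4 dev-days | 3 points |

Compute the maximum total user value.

Allowing fractional choices, the relaxed optimum would be about 20.5, but features are indivisible.
B + U: effort 8 + 7 = 15 ≤ 16, user value 9 + 7 = 16.
N + S: effort 12 + 4 = 16 ≤ 16, user value 16 + 3 = 19.
N: effort 12 ≤ 16, user value 16.
Best is N and S with total user value 19.

19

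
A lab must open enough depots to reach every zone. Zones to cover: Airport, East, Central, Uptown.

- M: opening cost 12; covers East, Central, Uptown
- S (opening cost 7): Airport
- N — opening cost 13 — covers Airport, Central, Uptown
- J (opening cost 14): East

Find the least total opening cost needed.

Choose M and S: together they cover Airport, East, Central, Uptown — every zone.
Total opening cost: 12 + 7 = 19.
No cover costs less than 19.

19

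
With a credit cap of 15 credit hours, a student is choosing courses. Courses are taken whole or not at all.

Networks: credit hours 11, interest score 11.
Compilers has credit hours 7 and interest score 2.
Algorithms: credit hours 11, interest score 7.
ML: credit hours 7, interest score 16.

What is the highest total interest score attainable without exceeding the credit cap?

18

Take Compilers and ML: credit hours 7 + 7 = 14 ≤ 15, interest score 2 + 16 = 18.
No other feasible combination does better.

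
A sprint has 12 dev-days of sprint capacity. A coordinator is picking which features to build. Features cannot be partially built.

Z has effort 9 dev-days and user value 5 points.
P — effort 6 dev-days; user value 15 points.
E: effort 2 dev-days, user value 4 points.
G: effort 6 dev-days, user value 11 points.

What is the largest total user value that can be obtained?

Allowing fractional choices, the relaxed optimum would be about 26.3, but features are indivisible.
P: effort 6 ≤ 12, user value 15.
P + E: effort 6 + 2 = 8 ≤ 12, user value 15 + 4 = 19.
P + G: effort 6 + 6 = 12 ≤ 12, user value 15 + 11 = 26.
Best is P and G with total user value 26.

26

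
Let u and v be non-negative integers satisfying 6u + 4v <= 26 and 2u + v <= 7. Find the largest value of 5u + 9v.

(u,v)=(0,6): 6·0+4·6=24≤26, 2·0+1·6=6≤7, objective 54.
(u,v)=(1,5): 6·1+4·5=26≤26, 2·1+1·5=7≤7, objective 50.
No feasible integer point exceeds 54.

54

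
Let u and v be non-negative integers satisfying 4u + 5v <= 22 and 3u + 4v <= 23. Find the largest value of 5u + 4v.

25

The continuous relaxation peaks at (5.5, 0) with value 27.50; rounding to a feasible lattice point costs some objective.
(u,v)=(5,0) is feasible, giving 25.
(u,v)=(4,1) is feasible, giving 24.
(u,v)=(4,0) is feasible, giving 20.
Maximum is 25 at (u,v)=(5,0).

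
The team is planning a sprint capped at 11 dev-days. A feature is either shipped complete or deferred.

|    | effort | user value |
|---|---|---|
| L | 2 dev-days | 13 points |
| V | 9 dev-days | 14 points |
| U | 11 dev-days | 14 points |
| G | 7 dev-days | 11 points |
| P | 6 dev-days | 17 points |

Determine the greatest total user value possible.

30

This is an integer program with binary decision variables.
L + P: effort 2 + 6 = 8 ≤ 11, user value 13 + 17 = 30.
L + V: effort 2 + 9 = 11 ≤ 11, user value 13 + 14 = 27.
L + G: effort 2 + 7 = 9 ≤ 11, user value 13 + 11 = 24.
Best is L and P with total user value 30.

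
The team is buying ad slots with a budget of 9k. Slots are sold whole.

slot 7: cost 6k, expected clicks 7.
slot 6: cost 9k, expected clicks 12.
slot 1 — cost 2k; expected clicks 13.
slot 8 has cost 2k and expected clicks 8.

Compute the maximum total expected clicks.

Treat it as a binary knapsack problem.
Take slot 1 and slot 8: cost 2 + 2 = 4 ≤ 9, expected clicks 13 + 8 = 21.
No other feasible combination does better.

21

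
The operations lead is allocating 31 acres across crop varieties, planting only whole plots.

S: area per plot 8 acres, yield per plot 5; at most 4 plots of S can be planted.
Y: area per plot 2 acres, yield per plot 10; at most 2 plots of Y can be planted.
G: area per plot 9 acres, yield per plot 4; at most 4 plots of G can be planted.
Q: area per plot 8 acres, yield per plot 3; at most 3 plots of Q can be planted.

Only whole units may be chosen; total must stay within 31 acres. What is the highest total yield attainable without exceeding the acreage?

Y has the best ratio (10/2); taking only Y gives at most 2×10 = 20 (stopped by the supply cap of 2).
Mixing does better — 3×S and 2×Y: area 28 ≤ 31, yield 3·5 + 2·10 = 35.

35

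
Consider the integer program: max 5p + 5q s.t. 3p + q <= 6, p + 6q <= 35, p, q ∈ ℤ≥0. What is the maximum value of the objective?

25

(p,q)=(0,5): 3·0+1·5=5≤6, 1·0+6·5=30≤35, objective 25.
(p,q)=(0,4): 3·0+1·4=4≤6, 1·0+6·4=24≤35, objective 20.
The best lattice point is (0,5), giving 25.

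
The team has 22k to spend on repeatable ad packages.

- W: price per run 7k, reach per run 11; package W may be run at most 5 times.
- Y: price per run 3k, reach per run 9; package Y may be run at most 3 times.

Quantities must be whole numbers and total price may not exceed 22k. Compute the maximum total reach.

2×W and 2×Y: price 20 ≤ 22, reach 2·11 + 2·9 = 40.
1×W and 3×Y: price 16 ≤ 22, reach 1·11 + 3·9 = 38.
Best is 40.

40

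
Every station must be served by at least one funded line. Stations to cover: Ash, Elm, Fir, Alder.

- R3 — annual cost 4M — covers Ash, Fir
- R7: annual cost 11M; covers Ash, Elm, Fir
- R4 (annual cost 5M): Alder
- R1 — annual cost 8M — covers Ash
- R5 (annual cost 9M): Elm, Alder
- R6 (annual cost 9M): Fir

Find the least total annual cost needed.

13

Choose R3 and R5: together they cover Ash, Elm, Fir, Alder — every station.
Total annual cost: 4 + 9 = 13.
No cover costs less than 13.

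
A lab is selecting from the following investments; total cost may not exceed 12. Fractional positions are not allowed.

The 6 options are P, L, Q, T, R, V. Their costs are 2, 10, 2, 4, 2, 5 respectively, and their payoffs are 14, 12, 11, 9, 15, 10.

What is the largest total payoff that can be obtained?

50

P + Q + R + V: cost 2 + 2 + 2 + 5 = 11 ≤ 12, payoff 14 + 11 + 15 + 10 = 50.
P + Q + R: cost 2 + 2 + 2 = 6 ≤ 12, payoff 14 + 11 + 15 = 40.
P + Q + T + R: cost 2 + 2 + 4 + 2 = 10 ≤ 12, payoff 14 + 11 + 9 + 15 = 49.
Best is P, Q, R, and V with total payoff 50.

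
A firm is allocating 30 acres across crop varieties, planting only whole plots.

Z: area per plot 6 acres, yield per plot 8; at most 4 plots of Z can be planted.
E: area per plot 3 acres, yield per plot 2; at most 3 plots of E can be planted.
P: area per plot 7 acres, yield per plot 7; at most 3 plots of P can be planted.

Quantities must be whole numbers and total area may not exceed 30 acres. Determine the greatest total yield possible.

This is a bounded integer knapsack.
4×Z and 2×E: area 30 ≤ 30, yield 4·8 + 2·2 = 36.
4×Z and 1×E: area 27 ≤ 30, yield 4·8 + 1·2 = 34.
Best is 36.

36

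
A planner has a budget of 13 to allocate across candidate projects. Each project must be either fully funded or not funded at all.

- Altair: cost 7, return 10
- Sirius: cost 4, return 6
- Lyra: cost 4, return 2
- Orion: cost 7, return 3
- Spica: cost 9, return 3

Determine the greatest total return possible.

16

This is an integer program with binary decision variables.
Allowing fractional choices, the relaxed optimum would be about 17.0, but projects are indivisible.
Altair: cost 7 ≤ 13, return 10.
Altair + Lyra: cost 7 + 4 = 11 ≤ 13, return 10 + 2 = 12.
Altair + Sirius: cost 7 + 4 = 11 ≤ 13, return 10 + 6 = 16.
Best is Altair and Sirius with total return 16.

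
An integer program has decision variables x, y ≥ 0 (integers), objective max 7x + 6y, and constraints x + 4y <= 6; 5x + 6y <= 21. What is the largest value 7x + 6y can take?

Relaxing integrality, the LP optimum is 29.40 at (x,y) = (4.2, 0), which is not an integer point.
(x,y)=(4,0) is feasible, giving 28.
(x,y)=(3,0) is feasible, giving 21.
The best lattice point is (4,0), giving 28.

28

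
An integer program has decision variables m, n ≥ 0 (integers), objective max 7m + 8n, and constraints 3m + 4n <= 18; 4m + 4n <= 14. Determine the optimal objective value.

Relaxing integrality, the LP optimum is 28.00 at (m,n) = (0, 3.5), which is not an integer point.
(m,n)=(0,3) is feasible, giving 24.
(m,n)=(1,2) is feasible, giving 23.
Maximum is 24 at (m,n)=(0,3).

24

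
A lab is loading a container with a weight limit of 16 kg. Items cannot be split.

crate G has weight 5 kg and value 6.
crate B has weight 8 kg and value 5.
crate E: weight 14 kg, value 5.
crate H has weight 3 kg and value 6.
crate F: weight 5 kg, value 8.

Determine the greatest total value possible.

20

crate B + crate H + crate F: weight 8 + 3 + 5 = 16 ≤ 16, value 5 + 6 + 8 = 19.
crate G + crate H + crate F: weight 5 + 3 + 5 = 13 ≤ 16, value 6 + 6 + 8 = 20.
Best is crate G, crate H, and crate F with total value 20.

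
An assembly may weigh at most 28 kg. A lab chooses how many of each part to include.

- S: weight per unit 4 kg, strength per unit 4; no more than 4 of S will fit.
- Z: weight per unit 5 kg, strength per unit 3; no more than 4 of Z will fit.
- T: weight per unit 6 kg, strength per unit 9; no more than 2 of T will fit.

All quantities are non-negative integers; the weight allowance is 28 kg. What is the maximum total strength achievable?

3×S and 2×T: weight 24 ≤ 28, strength 3·4 + 2·9 = 30.
4×S and 2×T: weight 28 ≤ 28, strength 4·4 + 2·9 = 34.
Best is 34.

34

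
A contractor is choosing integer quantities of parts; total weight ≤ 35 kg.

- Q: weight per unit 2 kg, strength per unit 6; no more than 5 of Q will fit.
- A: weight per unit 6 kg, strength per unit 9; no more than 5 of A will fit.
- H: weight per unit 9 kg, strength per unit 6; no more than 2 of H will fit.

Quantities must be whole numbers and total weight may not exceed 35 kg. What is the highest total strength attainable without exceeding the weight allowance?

This is a bounded integer knapsack.
Take 5×Q and 4×A: weight 34 ≤ 35, strength 5·6 + 4·9 = 66.
Q has the best ratio (6/2) and is taken to its limit of 5; remaining capacity is filled optimally with the others.

66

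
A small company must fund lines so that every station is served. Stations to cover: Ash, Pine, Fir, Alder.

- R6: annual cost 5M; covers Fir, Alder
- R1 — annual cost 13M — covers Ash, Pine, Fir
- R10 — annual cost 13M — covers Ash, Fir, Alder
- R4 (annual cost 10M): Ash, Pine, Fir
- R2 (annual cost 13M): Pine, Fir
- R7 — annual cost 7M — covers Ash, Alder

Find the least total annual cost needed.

15

This is a weighted set-cover instance.
Choose R6 and R4: together they cover Ash, Pine, Fir, Alder — every station.
Total annual cost: 5 + 10 = 15.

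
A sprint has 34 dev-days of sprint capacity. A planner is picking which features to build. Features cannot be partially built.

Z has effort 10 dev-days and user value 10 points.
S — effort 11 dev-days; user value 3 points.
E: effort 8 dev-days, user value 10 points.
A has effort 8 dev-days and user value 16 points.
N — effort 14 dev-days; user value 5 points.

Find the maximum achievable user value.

36

Allowing fractional choices, the relaxed optimum would be about 38.9, but features are indivisible.
E + A + N: effort 8 + 8 + 14 = 30 ≤ 34, user value 10 + 16 + 5 = 31.
Z + A + N: effort 10 + 8 + 14 = 32 ≤ 34, user value 10 + 16 + 5 = 31.
Z + E + A: effort 10 + 8 + 8 = 26 ≤ 34, user value 10 + 10 + 16 = 36.
Best is Z, E, and A with total user value 36.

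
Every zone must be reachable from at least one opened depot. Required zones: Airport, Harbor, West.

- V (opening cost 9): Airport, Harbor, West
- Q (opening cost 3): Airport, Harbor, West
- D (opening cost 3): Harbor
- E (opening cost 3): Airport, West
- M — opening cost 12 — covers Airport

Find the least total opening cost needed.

3

Q alone covers Airport, Harbor, West — every zone.
Total opening cost: 3.
No cover costs less than 3.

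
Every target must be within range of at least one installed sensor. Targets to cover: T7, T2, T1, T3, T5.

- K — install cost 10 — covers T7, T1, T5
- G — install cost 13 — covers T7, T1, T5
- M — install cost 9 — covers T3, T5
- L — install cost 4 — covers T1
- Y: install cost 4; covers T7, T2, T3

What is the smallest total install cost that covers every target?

14

The greedy cost-per-new-target heuristic would pick Y, L, and M for 17, but a cheaper cover exists.
Choose K and Y: together they cover T7, T2, T1, T3, T5 — every target.
Total install cost: 10 + 4 = 14.
No cover costs less than 14.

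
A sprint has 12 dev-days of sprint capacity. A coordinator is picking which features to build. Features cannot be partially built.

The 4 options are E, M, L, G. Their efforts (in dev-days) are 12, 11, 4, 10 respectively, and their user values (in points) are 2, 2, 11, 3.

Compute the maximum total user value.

Allowing fractional choices, the relaxed optimum would be about 13.4, but features are indivisible.
L: effort 4 ≤ 12, user value 11.
G: effort 10 ≤ 12, user value 3.
Best is L with total user value 11.

11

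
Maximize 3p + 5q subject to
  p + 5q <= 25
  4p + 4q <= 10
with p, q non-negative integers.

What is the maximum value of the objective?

Relaxing integrality, the LP optimum is 12.50 at (p,q) = (0, 2.5), which is not an integer point.
(p,q)=(0,2): 1·0+5·2=10≤25, 4·0+4·2=8≤10, objective 10.
(p,q)=(1,1): 1·1+5·1=6≤25, 4·1+4·1=8≤10, objective 8.
(p,q)=(0,1): 1·0+5·1=5≤25, 4·0+4·1=4≤10, objective 5.
The best lattice point is (0,2), giving 10.

10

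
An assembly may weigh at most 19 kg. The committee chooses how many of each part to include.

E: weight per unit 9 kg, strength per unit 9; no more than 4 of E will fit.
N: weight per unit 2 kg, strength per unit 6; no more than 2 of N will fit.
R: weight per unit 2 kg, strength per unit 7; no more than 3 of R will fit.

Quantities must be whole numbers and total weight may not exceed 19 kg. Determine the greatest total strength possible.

1×E, 1×N, and 3×R: weight 17 ≤ 19, strength 1·9 + 1·6 + 3·7 = 36.
1×E, 2×N, and 3×R: weight 19 ≤ 19, strength 1·9 + 2·6 + 3·7 = 42.
Best is 42.

42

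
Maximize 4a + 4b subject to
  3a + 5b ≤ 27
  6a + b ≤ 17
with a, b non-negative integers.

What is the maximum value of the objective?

24

The continuous relaxation peaks at (2.15, 4.11) with value 25.04; rounding to a feasible lattice point costs some objective.
(a,b)=(2,4): 3·2+5·4=26≤27, 6·2+1·4=16≤17, objective 24.
(a,b)=(2,3): 3·2+5·3=21≤27, 6·2+1·3=15≤17, objective 20.
(a,b)=(1,4): 3·1+5·4=23≤27, 6·1+1·4=10≤17, objective 20.
No feasible integer point exceeds 24.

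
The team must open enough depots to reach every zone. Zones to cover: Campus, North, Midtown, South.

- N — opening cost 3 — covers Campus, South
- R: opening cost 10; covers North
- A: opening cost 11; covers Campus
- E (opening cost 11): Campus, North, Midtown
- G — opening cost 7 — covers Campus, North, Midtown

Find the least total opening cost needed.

10

Choose N and G: together they cover Campus, North, Midtown, South — every zone.
Total opening cost: 3 + 7 = 10.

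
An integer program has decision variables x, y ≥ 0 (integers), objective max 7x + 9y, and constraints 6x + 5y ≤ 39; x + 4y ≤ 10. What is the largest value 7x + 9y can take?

Relaxing integrality, the LP optimum is 49.00 at (x,y) = (5.58, 1.11), which is not an integer point.
(x,y)=(5,1): 6·5+5·1=35≤39, 1·5+4·1=9≤10, objective 44.
(x,y)=(6,0): 6·6+5·0=36≤39, 1·6+4·0=6≤10, objective 42.
(x,y)=(4,1): 6·4+5·1=29≤39, 1·4+4·1=8≤10, objective 37.
The best lattice point is (5,1), giving 44.

44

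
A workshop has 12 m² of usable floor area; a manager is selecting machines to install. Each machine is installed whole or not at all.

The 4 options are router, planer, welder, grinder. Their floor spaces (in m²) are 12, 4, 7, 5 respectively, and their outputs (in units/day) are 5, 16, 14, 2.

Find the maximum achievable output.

30

Allowing fractional choices, the relaxed optimum would be about 30.4, but machines are indivisible.
planer + grinder: floor space 4 + 5 = 9 ≤ 12, output 16 + 2 = 18.
planer: floor space 4 ≤ 12, output 16.
planer + welder: floor space 4 + 7 = 11 ≤ 12, output 16 + 14 = 30.
Best is planer and welder with total output 30.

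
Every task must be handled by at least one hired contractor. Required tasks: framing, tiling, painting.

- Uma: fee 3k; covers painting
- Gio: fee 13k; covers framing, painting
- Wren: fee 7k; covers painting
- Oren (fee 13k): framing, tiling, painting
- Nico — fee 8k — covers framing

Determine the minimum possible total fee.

13

The greedy cost-per-new-task heuristic would pick Uma and Oren for 16, but a cheaper cover exists.
Oren alone covers framing, tiling, painting — every task.
Total fee: 13.
No cover costs less than 13.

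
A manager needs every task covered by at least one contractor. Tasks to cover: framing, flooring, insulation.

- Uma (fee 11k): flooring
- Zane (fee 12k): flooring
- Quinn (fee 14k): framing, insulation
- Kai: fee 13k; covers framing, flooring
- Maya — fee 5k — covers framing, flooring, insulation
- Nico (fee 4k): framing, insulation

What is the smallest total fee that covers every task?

Maya alone covers framing, flooring, insulation — every task.
Total fee: 5.
No cover costs less than 5.

5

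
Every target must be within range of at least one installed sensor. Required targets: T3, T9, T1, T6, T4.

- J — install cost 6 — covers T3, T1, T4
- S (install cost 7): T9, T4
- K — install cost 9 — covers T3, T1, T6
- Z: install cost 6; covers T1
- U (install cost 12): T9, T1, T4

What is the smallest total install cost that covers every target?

16

This is a weighted set-cover instance.
The greedy cost-per-new-target heuristic would pick J, S, and K for 22, but a cheaper cover exists.
Choose S and K: together they cover T3, T9, T1, T6, T4 — every target.
Total install cost: 7 + 9 = 16.
No cover costs less than 16.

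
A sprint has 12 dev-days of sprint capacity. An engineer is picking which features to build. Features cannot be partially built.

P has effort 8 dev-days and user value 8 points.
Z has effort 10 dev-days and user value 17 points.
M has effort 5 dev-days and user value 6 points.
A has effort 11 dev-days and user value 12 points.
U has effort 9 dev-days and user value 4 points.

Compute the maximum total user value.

Z: effort 10 ≤ 12, user value 17.
A: effort 11 ≤ 12, user value 12.
Best is Z with total user value 17.

17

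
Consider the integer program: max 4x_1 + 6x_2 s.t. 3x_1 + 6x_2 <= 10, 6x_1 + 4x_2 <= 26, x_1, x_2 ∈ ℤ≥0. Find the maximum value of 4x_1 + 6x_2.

12

(x_1,x_2)=(3,0): 3·3+6·0=9≤10, 6·3+4·0=18≤26, objective 12.
(x_1,x_2)=(2,0): 3·2+6·0=6≤10, 6·2+4·0=12≤26, objective 8.
No feasible integer point exceeds 12.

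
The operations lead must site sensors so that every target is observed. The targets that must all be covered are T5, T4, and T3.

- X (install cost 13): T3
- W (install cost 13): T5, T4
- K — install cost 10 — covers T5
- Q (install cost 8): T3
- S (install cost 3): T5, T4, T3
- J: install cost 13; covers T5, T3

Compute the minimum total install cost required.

S alone covers T5, T4, T3 — every target.
Total install cost: 3.
No cover costs less than 3.

3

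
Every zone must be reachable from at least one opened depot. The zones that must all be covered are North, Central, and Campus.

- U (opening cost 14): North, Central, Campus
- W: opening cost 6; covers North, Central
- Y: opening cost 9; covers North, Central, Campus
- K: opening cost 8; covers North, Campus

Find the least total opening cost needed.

9

The greedy cost-per-new-zone heuristic would pick W and K for 14, but a cheaper cover exists.
Y alone covers North, Central, Campus — every zone.
Total opening cost: 9.
No cover costs less than 9.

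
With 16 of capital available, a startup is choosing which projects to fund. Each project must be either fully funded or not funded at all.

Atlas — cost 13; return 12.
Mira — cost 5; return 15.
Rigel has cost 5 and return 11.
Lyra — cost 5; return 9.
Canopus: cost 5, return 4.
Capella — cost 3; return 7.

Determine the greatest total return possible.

35

Allowing fractional choices, the relaxed optimum would be about 38.4, but projects are indivisible.
Mira + Rigel + Lyra: cost 5 + 5 + 5 = 15 ≤ 16, return 15 + 11 + 9 = 35.
Mira + Rigel + Capella: cost 5 + 5 + 3 = 13 ≤ 16, return 15 + 11 + 7 = 33.
Mira + Lyra + Capella: cost 5 + 5 + 3 = 13 ≤ 16, return 15 + 9 + 7 = 31.
Best is Mira, Rigel, and Lyra with total return 35.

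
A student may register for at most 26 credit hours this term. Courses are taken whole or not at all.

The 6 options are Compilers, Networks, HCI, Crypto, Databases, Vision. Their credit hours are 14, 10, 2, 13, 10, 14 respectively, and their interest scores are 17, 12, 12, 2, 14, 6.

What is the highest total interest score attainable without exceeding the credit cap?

43

Take Compilers, HCI, and Databases: credit hours 14 + 2 + 10 = 26 ≤ 26, interest score 17 + 12 + 14 = 43.
No other feasible combination does better.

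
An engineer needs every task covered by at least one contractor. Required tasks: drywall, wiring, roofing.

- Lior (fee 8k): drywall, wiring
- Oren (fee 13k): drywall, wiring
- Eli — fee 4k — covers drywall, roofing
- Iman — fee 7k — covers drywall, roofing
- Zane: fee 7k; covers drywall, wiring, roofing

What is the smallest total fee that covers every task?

7

The greedy cost-per-new-task heuristic would pick Eli and Zane for 11, but a cheaper cover exists.
Zane alone covers drywall, wiring, roofing — every task.
Total fee: 7.
No cover costs less than 7.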